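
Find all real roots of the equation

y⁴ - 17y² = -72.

y = -3 or y = -2.8284 or y = 2.8284 or y = 3

Let u = y². The equation becomes u² - 17u + 72 = 0.
Factor: (u - 9)(u - 8) = 0, so u = 9 or u = 8.
y² = 9 gives y = ±3.
y² = 8 gives y = ±2·√(2) ≈ ±2.8284.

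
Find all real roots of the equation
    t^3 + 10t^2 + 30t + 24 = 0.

Possible rational roots are divisors of 24. Testing t = -4 gives 0, so (t + 4) is a factor.
Divide: t^3 + 10t^2 + 30t + 24 = (t + 4)(t^2 + 6t + 6).
Apply the quadratic formula to t^2 + 6t + 6 = 0: t = (-6 +/- sqrt(12))/2, i.e. t ~= -1.2679 or t ~= -4.7321.

t = -4.7321 or t = -4 or t = -1.2679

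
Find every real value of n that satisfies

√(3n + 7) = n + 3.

Square both sides: 3n + 7 = (n + 3)².
Expand and rearrange: n² + 3n + 2 = 0.
Solving gives n = -1 or n = -2.
Check each candidate in the original equation:
  n = -1: √(4) = 2, while n + 3 = 2 — valid.
  n = -2: √(1) = 1, while n + 3 = 1 — valid.

n = -2 or n = -1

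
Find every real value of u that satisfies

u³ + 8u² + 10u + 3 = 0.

u = -6.5414 or u = -1 or u = -0.4586

Possible rational roots are divisors of 3. Testing u = -1 gives 0, so (u + 1) is a factor.
Divide: u³ + 8u² + 10u + 3 = (u + 1)(u² + 7u + 3).
Apply the quadratic formula to u² + 7u + 3 = 0: u = (-7 ± √37)/2, i.e. u ≈ -0.4586 or u ≈ -6.5414.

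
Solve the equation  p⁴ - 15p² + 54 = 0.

Let u = p². The equation becomes u² - 15u + 54 = 0.
Factor: (u - 6)(u - 9) = 0, so u = 6 or u = 9.
p² = 6 gives p = ±√(6) ≈ ±2.4495.
p² = 9 gives p = ±3.

p = -3 or p = -2.4495 or p = 2.4495 or p = 3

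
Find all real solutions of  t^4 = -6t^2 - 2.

No real solutions.

Let u = t^2. The equation becomes u^2 + 6u + 2 = 0.
By the quadratic formula, u = -3 + sqrt(7) or u = -3 - sqrt(7).
t^2 = -3 + sqrt(7) < 0 has no real solution.
t^2 = -3 - sqrt(7) < 0 has no real solution.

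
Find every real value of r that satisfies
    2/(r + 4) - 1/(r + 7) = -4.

Multiply both sides by (r + 4)(r + 7):
2(r + 7) - (r + 4) = -4(r + 4)(r + 7).
Expand and collect terms: -4r^2 - 45r - 122 = 0.
By the quadratic formula, r = (45 +/- sqrt(73)) / -8, so r ~= -6.693 or r ~= -4.557.
Neither value makes a denominator zero (r != -4, r != -7), so both are valid.

r = -6.693 or r = -4.557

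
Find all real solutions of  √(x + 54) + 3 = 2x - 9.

x = 10

Isolate the radical: √(x + 54) = 2x - 12.
Square both sides: x + 54 = (2x - 12)².
Expand and rearrange: 4x² - 49x + 90 = 0.
Solving gives x = 10 or x = 2.25.
Check each candidate in the original equation:
  x = 10: √(64) = 8, while 2x - 12 = 8 — valid.
  x = 2.25: √(56.25) = 7.5, while 2x - 12 = -7.5 — extraneous.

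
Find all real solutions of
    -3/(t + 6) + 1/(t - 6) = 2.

Multiply both sides by (t + 6)(t - 6):
-3(t - 6) + (t + 6) = 2(t + 6)(t - 6).
Expand and collect terms: 2t² + 2t - 96 = 0.
By the quadratic formula, t = (-2 ± √772) / 4, so t ≈ 6.4462 or t ≈ -7.4462.
Neither value makes a denominator zero (t ≠ -6, t ≠ 6), so both are valid.

t = -7.4462 or t = 6.4462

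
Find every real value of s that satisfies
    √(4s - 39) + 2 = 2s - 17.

Isolate the radical: √(4s - 39) = 2s - 19.
Square both sides: 4s - 39 = (2s - 19)².
Expand and rearrange: 4s² - 80s + 400 = 0.
This gives the repeated root s = 10.
Check in the original equation:
  s = 10: √(1) = 1, while 2s - 19 = 1 — valid.

s = 10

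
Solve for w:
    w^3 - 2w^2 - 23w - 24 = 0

Possible rational roots are divisors of -24. Testing w = -3 gives 0, so (w + 3) is a factor.
Divide: w^3 - 2w^2 - 23w - 24 = (w + 3)(w^2 - 5w - 8).
Apply the quadratic formula to w^2 - 5w - 8 = 0: w = (5 +/- sqrt(57))/2, i.e. w ~= 6.2749 or w ~= -1.2749.

w = -3 or w = -1.2749 or w = 6.2749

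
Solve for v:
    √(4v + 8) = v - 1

Square both sides: 4v + 8 = (v - 1)².
Expand and rearrange: v² - 6v - 7 = 0.
Solving gives v = 7 or v = -1.
Check each candidate in the original equation:
  v = 7: √(36) = 6, while v - 1 = 6 — valid.
  v = -1: √(4) = 2, while v - 1 = -2 — extraneous.

v = 7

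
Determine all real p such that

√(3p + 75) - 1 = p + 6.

Isolate the radical: √(3p + 75) = p + 7.
Square both sides: 3p + 75 = (p + 7)².
Expand and rearrange: p² + 11p - 26 = 0.
Solving gives p = 2 or p = -13.
Check each candidate in the original equation:
  p = 2: √(81) = 9, while p + 7 = 9 — valid.
  p = -13: √(36) = 6, while p + 7 = -6 — extraneous.

p = 2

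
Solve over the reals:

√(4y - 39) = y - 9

y = 10 or y = 12

Square both sides: 4y - 39 = (y - 9)².
Expand and rearrange: y² - 22y + 120 = 0.
Solving gives y = 12 or y = 10.
Check each candidate in the original equation:
  y = 12: √(9) = 3, while y - 9 = 3 — valid.
  y = 10: √(1) = 1, while y - 9 = 1 — valid.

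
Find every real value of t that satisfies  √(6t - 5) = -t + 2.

Square both sides: 6t - 5 = (-t + 2)².
Expand and rearrange: t² - 10t + 9 = 0.
Solving gives t = 9 or t = 1.
Check each candidate in the original equation:
  t = 9: √(49) = 7, while -t + 2 = -7 — extraneous.
  t = 1: √(1) = 1, while -t + 2 = 1 — valid.

t = 1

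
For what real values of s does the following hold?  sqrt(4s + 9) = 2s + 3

Square both sides: 4s + 9 = (2s + 3)^2.
Expand and rearrange: 4s^2 + 8s = 0.
Solving gives s = 0 or s = -2.
Check each candidate in the original equation:
  s = 0: sqrt(9) = 3, while 2s + 3 = 3 — valid.
  s = -2: sqrt(1) = 1, while 2s + 3 = -1 — extraneous.

s = 0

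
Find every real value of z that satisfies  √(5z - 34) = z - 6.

Square both sides: 5z - 34 = (z - 6)².
Expand and rearrange: z² - 17z + 70 = 0.
Solving gives z = 10 or z = 7.
Check each candidate in the original equation:
  z = 10: √(16) = 4, while z - 6 = 4 — valid.
  z = 7: √(1) = 1, while z - 6 = 1 — valid.

z = 7 or z = 10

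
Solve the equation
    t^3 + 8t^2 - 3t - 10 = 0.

t = -8.217 or t = -1 or t = 1.217

Possible rational roots are divisors of -10. Testing t = -1 gives 0, so (t + 1) is a factor.
Divide: t^3 + 8t^2 - 3t - 10 = (t + 1)(t^2 + 7t - 10).
Apply the quadratic formula to t^2 + 7t - 10 = 0: t = (-7 +/- sqrt(89))/2, i.e. t ~= 1.217 or t ~= -8.217.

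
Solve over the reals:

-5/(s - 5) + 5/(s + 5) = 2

Multiply both sides by (s - 5)(s + 5):
-5(s + 5) + 5(s - 5) = 2(s - 5)(s + 5).
Expand and collect terms: 2s^2 = 0.
This has the repeated root s = 0.
Neither value makes a denominator zero (s != 5, s != -5), so both are valid.

s = 0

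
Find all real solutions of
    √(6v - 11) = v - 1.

v = 2 or v = 6

Square both sides: 6v - 11 = (v - 1)².
Expand and rearrange: v² - 8v + 12 = 0.
Solving gives v = 6 or v = 2.
Check each candidate in the original equation:
  v = 6: √(25) = 5, while v - 1 = 5 — valid.
  v = 2: √(1) = 1, while v - 1 = 1 — valid.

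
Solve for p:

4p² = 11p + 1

Rearrange to standard form: 4p² - 11p - 1 = 0.
Discriminant: (-11)² − 4·4·(-1) = 137.
Quadratic formula: p = (11 ± √137) / 8.
So p = 11/8 + √(137)/8 ≈ 2.8381 or p = 11/8 - √(137)/8 ≈ -0.0881.

p = -0.0881 or p = 2.8381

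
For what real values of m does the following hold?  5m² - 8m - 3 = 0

Discriminant: (-8)² − 4·5·(-3) = 124.
Quadratic formula: m = (8 ± √124) / 10.
So m = 4/5 + √(31)/5 ≈ 1.9136 or m = 4/5 - √(31)/5 ≈ -0.3136.

m = -0.3136 or m = 1.9136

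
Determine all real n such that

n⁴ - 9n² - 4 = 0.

n = -3.0699 or n = 3.0699

Let u = n². The equation becomes u² - 9u - 4 = 0.
By the quadratic formula, u = 9/2 + √(97)/2 or u = 9/2 - √(97)/2.
n² = 9/2 + √(97)/2 gives n = ±√(9/2 + √(97)/2) ≈ ±3.0699.
n² = 9/2 - √(97)/2 < 0 has no real solution.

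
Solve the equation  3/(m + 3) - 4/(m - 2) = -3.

Multiply both sides by (m + 3)(m - 2):
3(m - 2) - 4(m + 3) = -3(m + 3)(m - 2).
Expand and collect terms: -3m^2 - 2m + 36 = 0.
By the quadratic formula, m = (2 +/- sqrt(436)) / -6, so m ~= -3.8134 or m ~= 3.1468.
Neither value makes a denominator zero (m != -3, m != 2), so both are valid.

m = -3.8134 or m = 3.1468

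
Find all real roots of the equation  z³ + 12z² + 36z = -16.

Rearrange: z³ + 12z² + 36z + 16 = 0.
Possible rational roots are divisors of 16. Testing z = -4 gives 0, so (z + 4) is a factor.
Divide: z³ + 12z² + 36z + 16 = (z + 4)(z² + 8z + 4).
Apply the quadratic formula to z² + 8z + 4 = 0: z = (-8 ± √48)/2, i.e. z ≈ -0.5359 or z ≈ -7.4641.

z = -7.4641 or z = -4 or z = -0.5359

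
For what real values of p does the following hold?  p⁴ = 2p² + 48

Let u = p². The equation becomes u² - 2u - 48 = 0.
Factor: (u + 6)(u - 8) = 0, so u = -6 or u = 8.
p² = -6 < 0 has no real solution.
p² = 8 gives p = ±2·√(2) ≈ ±2.8284.

p = -2.8284 or p = 2.8284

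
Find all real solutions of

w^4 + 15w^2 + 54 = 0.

No real solutions.

Let u = w^2. The equation becomes u^2 + 15u + 54 = 0.
Factor: (u + 9)(u + 6) = 0, so u = -9 or u = -6.
w^2 = -9 < 0 has no real solution.
w^2 = -6 < 0 has no real solution.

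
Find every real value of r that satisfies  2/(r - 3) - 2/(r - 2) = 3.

Multiply both sides by (r - 3)(r - 2):
2(r - 2) - 2(r - 3) = 3(r - 3)(r - 2).
Expand and collect terms: 3r^2 - 15r + 16 = 0.
By the quadratic formula, r = (15 +/- sqrt(33)) / 6, so r ~= 3.4574 or r ~= 1.5426.
Neither value makes a denominator zero (r != 3, r != 2), so both are valid.

r = 1.5426 or r = 3.4574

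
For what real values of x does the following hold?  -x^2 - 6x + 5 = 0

x = -6.7417 or x = 0.7417

Discriminant: (-6)^2 - 4*(-1)*5 = 56.
Quadratic formula: x = (6 +/- sqrt(56)) / (-2).
So x = -sqrt(14) - 3 ~= -6.7417 or x = -3 + sqrt(14) ~= 0.7417.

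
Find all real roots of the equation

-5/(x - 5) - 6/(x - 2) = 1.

Multiply both sides by (x - 5)(x - 2):
-5(x - 2) - 6(x - 5) = (x - 5)(x - 2).
Expand and collect terms: x^2 + 4x - 30 = 0.
By the quadratic formula, x = (-4 +/- sqrt(136)) / 2, so x ~= 3.831 or x ~= -7.831.
Neither value makes a denominator zero (x != 5, x != 2), so both are valid.

x = -7.831 or x = 3.831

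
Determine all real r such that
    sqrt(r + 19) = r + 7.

r = -3

Square both sides: r + 19 = (r + 7)^2.
Expand and rearrange: r^2 + 13r + 30 = 0.
Solving gives r = -3 or r = -10.
Check each candidate in the original equation:
  r = -3: sqrt(16) = 4, while r + 7 = 4 — valid.
  r = -10: sqrt(9) = 3, while r + 7 = -3 — extraneous.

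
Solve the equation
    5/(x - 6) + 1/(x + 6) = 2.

Multiply both sides by (x - 6)(x + 6):
5(x + 6) + (x - 6) = 2(x - 6)(x + 6).
Expand and collect terms: 2x² - 6x - 96 = 0.
By the quadratic formula, x = (6 ± √804) / 4, so x ≈ 8.5887 or x ≈ -5.5887.
Neither value makes a denominator zero (x ≠ 6, x ≠ -6), so both are valid.

x = -5.5887 or x = 8.5887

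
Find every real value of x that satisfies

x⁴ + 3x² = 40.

x = -2.2361 or x = 2.2361

Let u = x². The equation becomes u² + 3u - 40 = 0.
Factor: (u - 5)(u + 8) = 0, so u = 5 or u = -8.
x² = 5 gives x = ±√(5) ≈ ±2.2361.
x² = -8 < 0 has no real solution.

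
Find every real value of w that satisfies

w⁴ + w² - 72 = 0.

Let u = w². The equation becomes u² + u - 72 = 0.
Factor: (u + 9)(u - 8) = 0, so u = -9 or u = 8.
w² = -9 < 0 has no real solution.
w² = 8 gives w = ±2·√(2) ≈ ±2.8284.

w = -2.8284 or w = 2.8284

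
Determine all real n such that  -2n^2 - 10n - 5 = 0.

n = -4.4365 or n = -0.5635

Discriminant: (-10)^2 - 4*(-2)*(-5) = 60.
Quadratic formula: n = (10 +/- sqrt(60)) / (-4).
So n = -5/2 - sqrt(15)/2 ~= -4.4365 or n = -5/2 + sqrt(15)/2 ~= -0.5635.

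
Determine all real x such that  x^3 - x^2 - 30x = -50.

x = -5.7417 or x = 1.7417 or x = 5

Rearrange: x^3 - x^2 - 30x + 50 = 0.
Possible rational roots are divisors of 50. Testing x = 5 gives 0, so (x - 5) is a factor.
Divide: x^3 - x^2 - 30x + 50 = (x - 5)(x^2 + 4x - 10).
Apply the quadratic formula to x^2 + 4x - 10 = 0: x = (-4 +/- sqrt(56))/2, i.e. x ~= 1.7417 or x ~= -5.7417.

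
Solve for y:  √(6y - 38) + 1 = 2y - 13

Isolate the radical: √(6y - 38) = 2y - 14.
Square both sides: 6y - 38 = (2y - 14)².
Expand and rearrange: 4y² - 62y + 234 = 0.
Solving gives y = 9 or y = 6.5.
Check each candidate in the original equation:
  y = 9: √(16) = 4, while 2y - 14 = 4 — valid.
  y = 6.5: √(1) = 1, while 2y - 14 = -1 — extraneous.

y = 9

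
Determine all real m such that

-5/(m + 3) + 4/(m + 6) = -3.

m = -6.9367 or m = -1.7299

Multiply both sides by (m + 3)(m + 6):
-5(m + 6) + 4(m + 3) = -3(m + 3)(m + 6).
Expand and collect terms: -3m^2 - 26m - 36 = 0.
By the quadratic formula, m = (26 +/- sqrt(244)) / -6, so m ~= -6.9367 or m ~= -1.7299.
Neither value makes a denominator zero (m != -3, m != -6), so both are valid.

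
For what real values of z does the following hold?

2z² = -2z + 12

z = -3 or z = 2

Bring every term to one side: 2z² + 2z - 12 = 0.
Factor: 2(z - 2)(z + 3) = 0.
So z = 2 or z = -3.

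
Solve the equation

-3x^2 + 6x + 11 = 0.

x = -1.1602 or x = 3.1602

Discriminant: (6)^2 - 4*(-3)*11 = 168.
Quadratic formula: x = (-6 +/- sqrt(168)) / (-6).
So x = 1 - sqrt(42)/3 ~= -1.1602 or x = 1 + sqrt(42)/3 ~= 3.1602.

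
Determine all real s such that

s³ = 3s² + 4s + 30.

s = 5

Rearrange: s³ - 3s² - 4s - 30 = 0.
Possible rational roots are divisors of -30. Testing s = 5 gives 0, so (s - 5) is a factor.
Divide: s³ - 3s² - 4s - 30 = (s - 5)(s² + 2s + 6).
The quadratic s² + 2s + 6 has discriminant -20 < 0, so no further real roots.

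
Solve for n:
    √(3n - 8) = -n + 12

Square both sides: 3n - 8 = (-n + 12)².
Expand and rearrange: n² - 27n + 152 = 0.
Solving gives n = 19 or n = 8.
Check each candidate in the original equation:
  n = 19: √(49) = 7, while -n + 12 = -7 — extraneous.
  n = 8: √(16) = 4, while -n + 12 = 4 — valid.

n = 8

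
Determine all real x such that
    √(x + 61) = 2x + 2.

Square both sides: x + 61 = (2x + 2)².
Expand and rearrange: 4x² + 7x - 57 = 0.
Solving gives x = 3 or x = -4.75.
Check each candidate in the original equation:
  x = 3: √(64) = 8, while 2x + 2 = 8 — valid.
  x = -4.75: √(56.25) = 7.5, while 2x + 2 = -7.5 — extraneous.

x = 3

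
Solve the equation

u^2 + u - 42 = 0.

u = -7 or u = 6

Factor: (u + 7)(u - 6) = 0.
So u = -7 or u = 6.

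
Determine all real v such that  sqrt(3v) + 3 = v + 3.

v = 0 or v = 3

Isolate the radical: sqrt(3v) = v.
Square both sides: 3v = (v)^2.
Expand and rearrange: v^2 - 3v = 0.
Solving gives v = 3 or v = 0.
Check each candidate in the original equation:
  v = 3: sqrt(9) = 3, while v = 3 — valid.
  v = 0: sqrt(0) = 0, while v = 0 — valid.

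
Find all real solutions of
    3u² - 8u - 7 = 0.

u = -0.6943 or u = 3.3609

Discriminant: (-8)² − 4·3·(-7) = 148.
Quadratic formula: u = (8 ± √148) / 6.
So u = 4/3 + √(37)/3 ≈ 3.3609 or u = 4/3 - √(37)/3 ≈ -0.6943.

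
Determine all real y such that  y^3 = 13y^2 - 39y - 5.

Rearrange: y^3 - 13y^2 + 39y + 5 = 0.
Possible rational roots are divisors of 5. Testing y = 5 gives 0, so (y - 5) is a factor.
Divide: y^3 - 13y^2 + 39y + 5 = (y - 5)(y^2 - 8y - 1).
Apply the quadratic formula to y^2 - 8y - 1 = 0: y = (8 +/- sqrt(68))/2, i.e. y ~= 8.1231 or y ~= -0.1231.

y = -0.1231 or y = 5 or y = 8.1231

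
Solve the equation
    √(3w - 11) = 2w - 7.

w = 3.75 or w = 4

Square both sides: 3w - 11 = (2w - 7)².
Expand and rearrange: 4w² - 31w + 60 = 0.
Solving gives w = 4 or w = 3.75.
Check each candidate in the original equation:
  w = 4: √(1) = 1, while 2w - 7 = 1 — valid.
  w = 3.75: √(0.25) = 0.5, while 2w - 7 = 0.5 — valid.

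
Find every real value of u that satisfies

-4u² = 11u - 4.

u = -3.0752 or u = 0.3252

Rearrange to standard form: -4u² - 11u + 4 = 0.
Discriminant: (-11)² − 4·(-4)·4 = 185.
Quadratic formula: u = (11 ± √185) / (-8).
So u = -√(185)/8 - 11/8 ≈ -3.0752 or u = -11/8 + √(185)/8 ≈ 0.3252.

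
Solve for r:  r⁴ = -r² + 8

Let u = r². The equation becomes u² + u - 8 = 0.
By the quadratic formula, u = -1/2 + √(33)/2 or u = -√(33)/2 - 1/2.
r² = -1/2 + √(33)/2 gives r = ±√(-1/2 + √(33)/2) ≈ ±1.5402.
r² = -√(33)/2 - 1/2 < 0 has no real solution.

r = -1.5402 or r = 1.5402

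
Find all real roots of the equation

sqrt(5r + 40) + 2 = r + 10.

r = -8 or r = -3

Isolate the radical: sqrt(5r + 40) = r + 8.
Square both sides: 5r + 40 = (r + 8)^2.
Expand and rearrange: r^2 + 11r + 24 = 0.
Solving gives r = -3 or r = -8.
Check each candidate in the original equation:
  r = -3: sqrt(25) = 5, while r + 8 = 5 — valid.
  r = -8: sqrt(0) = 0, while r + 8 = 0 — valid.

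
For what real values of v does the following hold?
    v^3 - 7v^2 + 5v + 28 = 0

Possible rational roots are divisors of 28. Testing v = 4 gives 0, so (v - 4) is a factor.
Divide: v^3 - 7v^2 + 5v + 28 = (v - 4)(v^2 - 3v - 7).
Apply the quadratic formula to v^2 - 3v - 7 = 0: v = (3 +/- sqrt(37))/2, i.e. v ~= 4.5414 or v ~= -1.5414.

v = -1.5414 or v = 4 or v = 4.5414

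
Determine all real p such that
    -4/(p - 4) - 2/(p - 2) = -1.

Multiply both sides by (p - 4)(p - 2):
-4(p - 2) - 2(p - 4) = -(p - 4)(p - 2).
Expand and collect terms: -p^2 + 12p - 24 = 0.
By the quadratic formula, p = (-12 +/- sqrt(48)) / -2, so p ~= 2.5359 or p ~= 9.4641.
Neither value makes a denominator zero (p != 4, p != 2), so both are valid.

p = 2.5359 or p = 9.4641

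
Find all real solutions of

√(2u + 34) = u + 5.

u = 1

Square both sides: 2u + 34 = (u + 5)².
Expand and rearrange: u² + 8u - 9 = 0.
Solving gives u = 1 or u = -9.
Check each candidate in the original equation:
  u = 1: √(36) = 6, while u + 5 = 6 — valid.
  u = -9: √(16) = 4, while u + 5 = -4 — extraneous.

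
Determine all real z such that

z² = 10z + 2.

Rearrange to standard form: z² - 10z - 2 = 0.
Discriminant: (-10)² − 4·1·(-2) = 108.
Quadratic formula: z = (10 ± √108) / 2.
So z = 5 + 3·√(3) ≈ 10.1962 or z = 5 - 3·√(3) ≈ -0.1962.

z = -0.1962 or z = 10.1962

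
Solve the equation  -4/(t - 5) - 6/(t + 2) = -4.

Multiply both sides by (t - 5)(t + 2):
-4(t + 2) - 6(t - 5) = -4(t - 5)(t + 2).
Expand and collect terms: -4t² + 22t + 18 = 0.
By the quadratic formula, t = (-22 ± √772) / -8, so t ≈ -0.7231 or t ≈ 6.2231.
Neither value makes a denominator zero (t ≠ 5, t ≠ -2), so both are valid.

t = -0.7231 or t = 6.2231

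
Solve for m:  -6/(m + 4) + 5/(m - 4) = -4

m = -2.1146 or m = 2.3646

Multiply both sides by (m + 4)(m - 4):
-6(m - 4) + 5(m + 4) = -4(m + 4)(m - 4).
Expand and collect terms: -4m^2 + m + 20 = 0.
By the quadratic formula, m = (-1 +/- sqrt(321)) / -8, so m ~= -2.1146 or m ~= 2.3646.
Neither value makes a denominator zero (m != -4, m != 4), so both are valid.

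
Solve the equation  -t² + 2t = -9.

t = -2.1623 or t = 4.1623

Rearrange to standard form: -t² + 2t + 9 = 0.
Discriminant: (2)² − 4·(-1)·9 = 40.
Quadratic formula: t = (-2 ± √40) / (-2).
So t = 1 - √(10) ≈ -2.1623 or t = 1 + √(10) ≈ 4.1623.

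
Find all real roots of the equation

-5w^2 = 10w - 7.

Rearrange to standard form: -5w^2 - 10w + 7 = 0.
Discriminant: (-10)^2 - 4*(-5)*7 = 240.
Quadratic formula: w = (10 +/- sqrt(240)) / (-10).
So w = -2*sqrt(15)/5 - 1 ~= -2.5492 or w = -1 + 2*sqrt(15)/5 ~= 0.5492.

w = -2.5492 or w = 0.5492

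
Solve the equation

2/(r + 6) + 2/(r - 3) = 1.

r = -4.4244 or r = 5.4244

Multiply both sides by (r + 6)(r - 3):
2(r - 3) + 2(r + 6) = (r + 6)(r - 3).
Expand and collect terms: r² - r - 24 = 0.
By the quadratic formula, r = (1 ± √97) / 2, so r ≈ 5.4244 or r ≈ -4.4244.
Neither value makes a denominator zero (r ≠ -6, r ≠ 3), so both are valid.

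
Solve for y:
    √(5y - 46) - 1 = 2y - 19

y = 9.25 or y = 10

Isolate the radical: √(5y - 46) = 2y - 18.
Square both sides: 5y - 46 = (2y - 18)².
Expand and rearrange: 4y² - 77y + 370 = 0.
Solving gives y = 10 or y = 9.25.
Check each candidate in the original equation:
  y = 10: √(4) = 2, while 2y - 18 = 2 — valid.
  y = 9.25: √(0.25) = 0.5, while 2y - 18 = 0.5 — valid.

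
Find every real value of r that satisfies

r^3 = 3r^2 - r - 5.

Rearrange: r^3 - 3r^2 + r + 5 = 0.
Possible rational roots are divisors of 5. Testing r = -1 gives 0, so (r + 1) is a factor.
Divide: r^3 - 3r^2 + r + 5 = (r + 1)(r^2 - 4r + 5).
The quadratic r^2 - 4r + 5 has discriminant -4 < 0, so no further real roots.

r = -1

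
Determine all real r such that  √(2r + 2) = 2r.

Square both sides: 2r + 2 = (2r)².
Expand and rearrange: 4r² - 2r - 2 = 0.
Solving gives r = 1 or r = -0.5.
Check each candidate in the original equation:
  r = 1: √(4) = 2, while 2r = 2 — valid.
  r = -0.5: √(1) = 1, while 2r = -1 — extraneous.

r = 1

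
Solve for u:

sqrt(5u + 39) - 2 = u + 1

Isolate the radical: sqrt(5u + 39) = u + 3.
Square both sides: 5u + 39 = (u + 3)^2.
Expand and rearrange: u^2 + u - 30 = 0.
Solving gives u = 5 or u = -6.
Check each candidate in the original equation:
  u = 5: sqrt(64) = 8, while u + 3 = 8 — valid.
  u = -6: sqrt(9) = 3, while u + 3 = -3 — extraneous.

u = 5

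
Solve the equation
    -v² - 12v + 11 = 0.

v = -12.8557 or v = 0.8557

Discriminant: (-12)² − 4·(-1)·11 = 188.
Quadratic formula: v = (12 ± √188) / (-2).
So v = -√(47) - 6 ≈ -12.8557 or v = -6 + √(47) ≈ 0.8557.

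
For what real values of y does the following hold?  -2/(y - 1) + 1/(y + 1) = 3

y = -0.3333 or y = 0

Multiply both sides by (y - 1)(y + 1):
-2(y + 1) + (y - 1) = 3(y - 1)(y + 1).
Expand and collect terms: 3y² + y = 0.
Factor or apply the quadratic formula: y = 0 or y = -0.3333.
Neither value makes a denominator zero (y ≠ 1, y ≠ -1), so both are valid.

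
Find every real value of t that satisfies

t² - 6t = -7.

Rearrange to standard form: t² - 6t + 7 = 0.
Discriminant: (-6)² − 4·1·7 = 8.
Quadratic formula: t = (6 ± √8) / 2.
So t = √(2) + 3 ≈ 4.4142 or t = 3 - √(2) ≈ 1.5858.

t = 1.5858 or t = 4.4142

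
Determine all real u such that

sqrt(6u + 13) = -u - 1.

Square both sides: 6u + 13 = (-u - 1)^2.
Expand and rearrange: u^2 - 4u - 12 = 0.
Solving gives u = 6 or u = -2.
Check each candidate in the original equation:
  u = 6: sqrt(49) = 7, while -u - 1 = -7 — extraneous.
  u = -2: sqrt(1) = 1, while -u - 1 = 1 — valid.

u = -2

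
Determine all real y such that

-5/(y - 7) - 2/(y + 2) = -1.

y = -0.7823 or y = 12.7823

Multiply both sides by (y - 7)(y + 2):
-5(y + 2) - 2(y - 7) = -(y - 7)(y + 2).
Expand and collect terms: -y² + 12y + 10 = 0.
By the quadratic formula, y = (-12 ± √184) / -2, so y ≈ -0.7823 or y ≈ 12.7823.
Neither value makes a denominator zero (y ≠ 7, y ≠ -2), so both are valid.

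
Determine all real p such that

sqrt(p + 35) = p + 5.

p = 1

Square both sides: p + 35 = (p + 5)^2.
Expand and rearrange: p^2 + 9p - 10 = 0.
Solving gives p = 1 or p = -10.
Check each candidate in the original equation:
  p = 1: sqrt(36) = 6, while p + 5 = 6 — valid.
  p = -10: sqrt(25) = 5, while p + 5 = -5 — extraneous.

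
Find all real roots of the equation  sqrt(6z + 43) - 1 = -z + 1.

z = -3

Isolate the radical: sqrt(6z + 43) = -z + 2.
Square both sides: 6z + 43 = (-z + 2)^2.
Expand and rearrange: z^2 - 10z - 39 = 0.
Solving gives z = 13 or z = -3.
Check each candidate in the original equation:
  z = 13: sqrt(121) = 11, while -z + 2 = -11 — extraneous.
  z = -3: sqrt(25) = 5, while -z + 2 = 5 — valid.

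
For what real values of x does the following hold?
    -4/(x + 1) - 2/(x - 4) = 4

x = -2.0895 or x = 3.5895

Multiply both sides by (x + 1)(x - 4):
-4(x - 4) - 2(x + 1) = 4(x + 1)(x - 4).
Expand and collect terms: 4x^2 - 6x - 30 = 0.
By the quadratic formula, x = (6 +/- sqrt(516)) / 8, so x ~= 3.5895 or x ~= -2.0895.
Neither value makes a denominator zero (x != -1, x != 4), so both are valid.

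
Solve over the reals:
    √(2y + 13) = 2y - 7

y = 6

Square both sides: 2y + 13 = (2y - 7)².
Expand and rearrange: 4y² - 30y + 36 = 0.
Solving gives y = 6 or y = 1.5.
Check each candidate in the original equation:
  y = 6: √(25) = 5, while 2y - 7 = 5 — valid.
  y = 1.5: √(16) = 4, while 2y - 7 = -4 — extraneous.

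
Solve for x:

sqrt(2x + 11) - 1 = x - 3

x = 7

Isolate the radical: sqrt(2x + 11) = x - 2.
Square both sides: 2x + 11 = (x - 2)^2.
Expand and rearrange: x^2 - 6x - 7 = 0.
Solving gives x = 7 or x = -1.
Check each candidate in the original equation:
  x = 7: sqrt(25) = 5, while x - 2 = 5 — valid.
  x = -1: sqrt(9) = 3, while x - 2 = -3 — extraneous.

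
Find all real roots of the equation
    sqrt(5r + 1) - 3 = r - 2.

Isolate the radical: sqrt(5r + 1) = r + 1.
Square both sides: 5r + 1 = (r + 1)^2.
Expand and rearrange: r^2 - 3r = 0.
Solving gives r = 3 or r = 0.
Check each candidate in the original equation:
  r = 3: sqrt(16) = 4, while r + 1 = 4 — valid.
  r = 0: sqrt(1) = 1, while r + 1 = 1 — valid.

r = 0 or r = 3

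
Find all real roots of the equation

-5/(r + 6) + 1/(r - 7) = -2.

Multiply both sides by (r + 6)(r - 7):
-5(r - 7) + (r + 6) = -2(r + 6)(r - 7).
Expand and collect terms: -2r^2 + 6r + 43 = 0.
By the quadratic formula, r = (-6 +/- sqrt(380)) / -4, so r ~= -3.3734 or r ~= 6.3734.
Neither value makes a denominator zero (r != -6, r != 7), so both are valid.

r = -3.3734 or r = 6.3734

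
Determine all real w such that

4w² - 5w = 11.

Rearrange to standard form: 4w² - 5w - 11 = 0.
Discriminant: (-5)² − 4·4·(-11) = 201.
Quadratic formula: w = (5 ± √201) / 8.
So w = 5/8 + √(201)/8 ≈ 2.3972 or w = 5/8 - √(201)/8 ≈ -1.1472.

w = -1.1472 or w = 2.3972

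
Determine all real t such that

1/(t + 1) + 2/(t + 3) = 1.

Multiply both sides by (t + 1)(t + 3):
(t + 3) + 2(t + 1) = (t + 1)(t + 3).
Expand and collect terms: t² + t - 2 = 0.
Factor or apply the quadratic formula: t = 1 or t = -2.
Neither value makes a denominator zero (t ≠ -1, t ≠ -3), so both are valid.

t = -2 or t = 1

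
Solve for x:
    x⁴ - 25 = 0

Let u = x². The equation becomes u² - 25 = 0.
Factor: (u - 5)(u + 5) = 0, so u = 5 or u = -5.
x² = 5 gives x = ±√(5) ≈ ±2.2361.
x² = -5 < 0 has no real solution.

x = -2.2361 or x = 2.2361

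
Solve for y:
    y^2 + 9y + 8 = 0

y = -8 or y = -1

Factor: (y + 8)(y + 1) = 0.
So y = -8 or y = -1.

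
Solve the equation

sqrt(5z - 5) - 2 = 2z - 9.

z = 6

Isolate the radical: sqrt(5z - 5) = 2z - 7.
Square both sides: 5z - 5 = (2z - 7)^2.
Expand and rearrange: 4z^2 - 33z + 54 = 0.
Solving gives z = 6 or z = 2.25.
Check each candidate in the original equation:
  z = 6: sqrt(25) = 5, while 2z - 7 = 5 — valid.
  z = 2.25: sqrt(6.25) = 2.5, while 2z - 7 = -2.5 — extraneous.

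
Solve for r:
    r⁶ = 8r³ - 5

r = 0.8808 or r = 1.9413

Let u = r³. The equation becomes u² - 8u + 5 = 0.
By the quadratic formula, u = √(11) + 4 or u = 4 - √(11).
r³ = √(11) + 4 gives r = ∛(√(11) + 4) ≈ 1.9413.
r³ = 4 - √(11) gives r = ∛(4 - √(11)) ≈ 0.8808.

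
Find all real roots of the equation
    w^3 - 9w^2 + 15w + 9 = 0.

w = -0.4641 or w = 3 or w = 6.4641

Possible rational roots are divisors of 9. Testing w = 3 gives 0, so (w - 3) is a factor.
Divide: w^3 - 9w^2 + 15w + 9 = (w - 3)(w^2 - 6w - 3).
Apply the quadratic formula to w^2 - 6w - 3 = 0: w = (6 +/- sqrt(48))/2, i.e. w ~= 6.4641 or w ~= -0.4641.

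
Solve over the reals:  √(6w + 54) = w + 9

w = -9 or w = -3

Square both sides: 6w + 54 = (w + 9)².
Expand and rearrange: w² + 12w + 27 = 0.
Solving gives w = -3 or w = -9.
Check each candidate in the original equation:
  w = -3: √(36) = 6, while w + 9 = 6 — valid.
  w = -9: √(0) = 0, while w + 9 = 0 — valid.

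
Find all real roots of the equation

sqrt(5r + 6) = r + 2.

r = -1 or r = 2

Square both sides: 5r + 6 = (r + 2)^2.
Expand and rearrange: r^2 - r - 2 = 0.
Solving gives r = 2 or r = -1.
Check each candidate in the original equation:
  r = 2: sqrt(16) = 4, while r + 2 = 4 — valid.
  r = -1: sqrt(1) = 1, while r + 2 = 1 — valid.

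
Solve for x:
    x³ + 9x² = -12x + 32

x = -6.2749 or x = -4 or x = 1.2749

Rearrange: x³ + 9x² + 12x - 32 = 0.
Possible rational roots are divisors of -32. Testing x = -4 gives 0, so (x + 4) is a factor.
Divide: x³ + 9x² + 12x - 32 = (x + 4)(x² + 5x - 8).
Apply the quadratic formula to x² + 5x - 8 = 0: x = (-5 ± √57)/2, i.e. x ≈ 1.2749 or x ≈ -6.2749.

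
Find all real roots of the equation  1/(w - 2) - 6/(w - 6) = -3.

Multiply both sides by (w - 2)(w - 6):
(w - 6) - 6(w - 2) = -3(w - 2)(w - 6).
Expand and collect terms: -3w^2 + 29w - 42 = 0.
By the quadratic formula, w = (-29 +/- sqrt(337)) / -6, so w ~= 1.7737 or w ~= 7.8929.
Neither value makes a denominator zero (w != 2, w != 6), so both are valid.

w = 1.7737 or w = 7.8929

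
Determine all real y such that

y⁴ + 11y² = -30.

Let u = y². The equation becomes u² + 11u + 30 = 0.
Factor: (u + 6)(u + 5) = 0, so u = -6 or u = -5.
y² = -6 < 0 has no real solution.
y² = -5 < 0 has no real solution.

No real solutions.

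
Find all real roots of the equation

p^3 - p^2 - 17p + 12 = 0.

p = -4 or p = 0.6972 or p = 4.3028

Possible rational roots are divisors of 12. Testing p = -4 gives 0, so (p + 4) is a factor.
Divide: p^3 - p^2 - 17p + 12 = (p + 4)(p^2 - 5p + 3).
Apply the quadratic formula to p^2 - 5p + 3 = 0: p = (5 +/- sqrt(13))/2, i.e. p ~= 4.3028 or p ~= 0.6972.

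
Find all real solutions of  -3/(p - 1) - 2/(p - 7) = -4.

Multiply both sides by (p - 1)(p - 7):
-3(p - 7) - 2(p - 1) = -4(p - 1)(p - 7).
Expand and collect terms: -4p² + 37p - 51 = 0.
By the quadratic formula, p = (-37 ± √553) / -8, so p ≈ 1.6855 or p ≈ 7.5645.
Neither value makes a denominator zero (p ≠ 1, p ≠ 7), so both are valid.

p = 1.6855 or p = 7.5645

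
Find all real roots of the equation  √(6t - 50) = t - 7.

t = 9 or t = 11

Square both sides: 6t - 50 = (t - 7)².
Expand and rearrange: t² - 20t + 99 = 0.
Solving gives t = 11 or t = 9.
Check each candidate in the original equation:
  t = 11: √(16) = 4, while t - 7 = 4 — valid.
  t = 9: √(4) = 2, while t - 7 = 2 — valid.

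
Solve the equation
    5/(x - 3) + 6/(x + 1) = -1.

x = -10.5208 or x = 1.5208

Multiply both sides by (x - 3)(x + 1):
5(x + 1) + 6(x - 3) = -(x - 3)(x + 1).
Expand and collect terms: -x^2 - 9x + 16 = 0.
By the quadratic formula, x = (9 +/- sqrt(145)) / -2, so x ~= -10.5208 or x ~= 1.5208.
Neither value makes a denominator zero (x != 3, x != -1), so both are valid.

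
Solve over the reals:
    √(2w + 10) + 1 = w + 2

w = 3

Isolate the radical: √(2w + 10) = w + 1.
Square both sides: 2w + 10 = (w + 1)².
Expand and rearrange: w² - 9 = 0.
Solving gives w = 3 or w = -3.
Check each candidate in the original equation:
  w = 3: √(16) = 4, while w + 1 = 4 — valid.
  w = -3: √(4) = 2, while w + 1 = -2 — extraneous.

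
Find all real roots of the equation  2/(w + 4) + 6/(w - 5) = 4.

w = -3.5744 or w = 6.5744

Multiply both sides by (w + 4)(w - 5):
2(w - 5) + 6(w + 4) = 4(w + 4)(w - 5).
Expand and collect terms: 4w² - 12w - 94 = 0.
By the quadratic formula, w = (12 ± √1648) / 8, so w ≈ 6.5744 or w ≈ -3.5744.
Neither value makes a denominator zero (w ≠ -4, w ≠ 5), so both are valid.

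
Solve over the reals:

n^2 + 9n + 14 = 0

n = -7 or n = -2

Factor: (n + 7)(n + 2) = 0.
So n = -7 or n = -2.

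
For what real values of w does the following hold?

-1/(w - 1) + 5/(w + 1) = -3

w = -2.5226 or w = 1.1893

Multiply both sides by (w - 1)(w + 1):
-(w + 1) + 5(w - 1) = -3(w - 1)(w + 1).
Expand and collect terms: -3w² - 4w + 9 = 0.
By the quadratic formula, w = (4 ± √124) / -6, so w ≈ -2.5226 or w ≈ 1.1893.
Neither value makes a denominator zero (w ≠ 1, w ≠ -1), so both are valid.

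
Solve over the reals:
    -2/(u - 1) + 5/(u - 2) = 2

Multiply both sides by (u - 1)(u - 2):
-2(u - 2) + 5(u - 1) = 2(u - 1)(u - 2).
Expand and collect terms: 2u^2 - 9u + 5 = 0.
By the quadratic formula, u = (9 +/- sqrt(41)) / 4, so u ~= 3.8508 or u ~= 0.6492.
Neither value makes a denominator zero (u != 1, u != 2), so both are valid.

u = 0.6492 or u = 3.8508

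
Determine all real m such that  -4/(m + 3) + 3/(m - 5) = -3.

Multiply both sides by (m + 3)(m - 5):
-4(m - 5) + 3(m + 3) = -3(m + 3)(m - 5).
Expand and collect terms: -3m² + 7m + 16 = 0.
By the quadratic formula, m = (-7 ± √241) / -6, so m ≈ -1.4207 or m ≈ 3.754.
Neither value makes a denominator zero (m ≠ -3, m ≠ 5), so both are valid.

m = -1.4207 or m = 3.754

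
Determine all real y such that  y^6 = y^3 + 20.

Let u = y^3. The equation becomes u^2 - u - 20 = 0.
Factor: (u + 4)(u - 5) = 0, so u = -4 or u = 5.
y^3 = -4 gives y = -(4)^(1/3) ~= -1.5874.
y^3 = 5 gives y = (5)^(1/3) ~= 1.71.

y = -1.5874 or y = 1.71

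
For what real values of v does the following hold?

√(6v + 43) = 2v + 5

v = 1

Square both sides: 6v + 43 = (2v + 5)².
Expand and rearrange: 4v² + 14v - 18 = 0.
Solving gives v = 1 or v = -4.5.
Check each candidate in the original equation:
  v = 1: √(49) = 7, while 2v + 5 = 7 — valid.
  v = -4.5: √(16) = 4, while 2v + 5 = -4 — extraneous.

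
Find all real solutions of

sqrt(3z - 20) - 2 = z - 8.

z = 7 or z = 8

Isolate the radical: sqrt(3z - 20) = z - 6.
Square both sides: 3z - 20 = (z - 6)^2.
Expand and rearrange: z^2 - 15z + 56 = 0.
Solving gives z = 8 or z = 7.
Check each candidate in the original equation:
  z = 8: sqrt(4) = 2, while z - 6 = 2 — valid.
  z = 7: sqrt(1) = 1, while z - 6 = 1 — valid.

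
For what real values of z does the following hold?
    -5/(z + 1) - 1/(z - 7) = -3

z = 0.5843 or z = 7.4157

Multiply both sides by (z + 1)(z - 7):
-5(z - 7) - (z + 1) = -3(z + 1)(z - 7).
Expand and collect terms: -3z^2 + 24z - 13 = 0.
By the quadratic formula, z = (-24 +/- sqrt(420)) / -6, so z ~= 0.5843 or z ~= 7.4157.
Neither value makes a denominator zero (z != -1, z != 7), so both are valid.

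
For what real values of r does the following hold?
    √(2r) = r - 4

r = 8

Square both sides: 2r = (r - 4)².
Expand and rearrange: r² - 10r + 16 = 0.
Solving gives r = 8 or r = 2.
Check each candidate in the original equation:
  r = 8: √(16) = 4, while r - 4 = 4 — valid.
  r = 2: √(4) = 2, while r - 4 = -2 — extraneous.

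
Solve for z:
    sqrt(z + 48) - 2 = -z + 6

z = 1

Isolate the radical: sqrt(z + 48) = -z + 8.
Square both sides: z + 48 = (-z + 8)^2.
Expand and rearrange: z^2 - 17z + 16 = 0.
Solving gives z = 16 or z = 1.
Check each candidate in the original equation:
  z = 16: sqrt(64) = 8, while -z + 8 = -8 — extraneous.
  z = 1: sqrt(49) = 7, while -z + 8 = 7 — valid.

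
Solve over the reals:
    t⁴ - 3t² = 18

Let u = t². The equation becomes u² - 3u - 18 = 0.
Factor: (u + 3)(u - 6) = 0, so u = -3 or u = 6.
t² = -3 < 0 has no real solution.
t² = 6 gives t = ±√(6) ≈ ±2.4495.

t = -2.4495 or t = 2.4495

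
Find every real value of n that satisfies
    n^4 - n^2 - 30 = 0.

n = -2.4495 or n = 2.4495

Let u = n^2. The equation becomes u^2 - u - 30 = 0.
Factor: (u + 5)(u - 6) = 0, so u = -5 or u = 6.
n^2 = -5 < 0 has no real solution.
n^2 = 6 gives n = +/-sqrt(6) ~= +/-2.4495.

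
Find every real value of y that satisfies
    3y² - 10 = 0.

y = -1.8257 or y = 1.8257

Discriminant: (0)² − 4·3·(-10) = 120.
Quadratic formula: y = (0 ± √120) / 6.
So y = √(30)/3 ≈ 1.8257 or y = -√(30)/3 ≈ -1.8257.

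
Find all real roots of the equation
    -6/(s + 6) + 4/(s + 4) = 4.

Multiply both sides by (s + 6)(s + 4):
-6(s + 4) + 4(s + 6) = 4(s + 6)(s + 4).
Expand and collect terms: 4s² + 42s + 96 = 0.
By the quadratic formula, s = (-42 ± √228) / 8, so s ≈ -3.3625 or s ≈ -7.1375.
Neither value makes a denominator zero (s ≠ -6, s ≠ -4), so both are valid.

s = -7.1375 or s = -3.3625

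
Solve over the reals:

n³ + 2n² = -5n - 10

Rearrange: n³ + 2n² + 5n + 10 = 0.
Possible rational roots are divisors of 10. Testing n = -2 gives 0, so (n + 2) is a factor.
Divide: n³ + 2n² + 5n + 10 = (n + 2)(n² + 5).
The quadratic n² + 5 has discriminant -20 < 0, so no further real roots.

n = -2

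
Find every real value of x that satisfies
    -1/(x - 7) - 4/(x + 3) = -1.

x = 0.4689 or x = 8.5311

Multiply both sides by (x - 7)(x + 3):
-(x + 3) - 4(x - 7) = -(x - 7)(x + 3).
Expand and collect terms: -x^2 + 9x - 4 = 0.
By the quadratic formula, x = (-9 +/- sqrt(65)) / -2, so x ~= 0.4689 or x ~= 8.5311.
Neither value makes a denominator zero (x != 7, x != -3), so both are valid.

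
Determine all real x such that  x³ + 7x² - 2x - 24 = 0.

Possible rational roots are divisors of -24. Testing x = -2 gives 0, so (x + 2) is a factor.
Divide: x³ + 7x² - 2x - 24 = (x + 2)(x² + 5x - 12).
Apply the quadratic formula to x² + 5x - 12 = 0: x = (-5 ± √73)/2, i.e. x ≈ 1.772 or x ≈ -6.772.

x = -6.772 or x = -2 or x = 1.772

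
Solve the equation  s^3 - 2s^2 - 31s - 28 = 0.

s = -4 or s = -1 or s = 7

Possible rational roots are divisors of -28. Testing s = -4 gives 0, so (s + 4) is a factor.
Divide: s^3 - 2s^2 - 31s - 28 = (s + 4)(s^2 - 6s - 7).
Factor the quadratic: s = 7 or s = -1.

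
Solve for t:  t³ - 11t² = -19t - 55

Rearrange: t³ - 11t² + 19t + 55 = 0.
Possible rational roots are divisors of 55. Testing t = 5 gives 0, so (t - 5) is a factor.
Divide: t³ - 11t² + 19t + 55 = (t - 5)(t² - 6t - 11).
Apply the quadratic formula to t² - 6t - 11 = 0: t = (6 ± √80)/2, i.e. t ≈ 7.4721 or t ≈ -1.4721.

t = -1.4721 or t = 5 or t = 7.4721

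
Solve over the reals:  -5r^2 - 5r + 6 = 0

Discriminant: (-5)^2 - 4*(-5)*6 = 145.
Quadratic formula: r = (5 +/- sqrt(145)) / (-10).
So r = -sqrt(145)/10 - 1/2 ~= -1.7042 or r = -1/2 + sqrt(145)/10 ~= 0.7042.

r = -1.7042 or r = 0.7042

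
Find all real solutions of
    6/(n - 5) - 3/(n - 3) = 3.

Multiply both sides by (n - 5)(n - 3):
6(n - 3) - 3(n - 5) = 3(n - 5)(n - 3).
Expand and collect terms: 3n² - 27n + 48 = 0.
By the quadratic formula, n = (27 ± √153) / 6, so n ≈ 6.5616 or n ≈ 2.4384.
Neither value makes a denominator zero (n ≠ 5, n ≠ 3), so both are valid.

n = 2.4384 or n = 6.5616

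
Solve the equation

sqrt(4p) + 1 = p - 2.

Isolate the radical: sqrt(4p) = p - 3.
Square both sides: 4p = (p - 3)^2.
Expand and rearrange: p^2 - 10p + 9 = 0.
Solving gives p = 9 or p = 1.
Check each candidate in the original equation:
  p = 9: sqrt(36) = 6, while p - 3 = 6 — valid.
  p = 1: sqrt(4) = 2, while p - 3 = -2 — extraneous.

p = 9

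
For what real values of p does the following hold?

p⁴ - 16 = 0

Let u = p². The equation becomes u² - 16 = 0.
Factor: (u + 4)(u - 4) = 0, so u = -4 or u = 4.
p² = -4 < 0 has no real solution.
p² = 4 gives p = ±2.

p = -2 or p = 2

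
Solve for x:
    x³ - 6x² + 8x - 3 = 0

Possible rational roots are divisors of -3. Testing x = 1 gives 0, so (x - 1) is a factor.
Divide: x³ - 6x² + 8x - 3 = (x - 1)(x² - 5x + 3).
Apply the quadratic formula to x² - 5x + 3 = 0: x = (5 ± √13)/2, i.e. x ≈ 4.3028 or x ≈ 0.6972.

x = 0.6972 or x = 1 or x = 4.3028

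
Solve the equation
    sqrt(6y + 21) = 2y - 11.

Square both sides: 6y + 21 = (2y - 11)^2.
Expand and rearrange: 4y^2 - 50y + 100 = 0.
Solving gives y = 10 or y = 2.5.
Check each candidate in the original equation:
  y = 10: sqrt(81) = 9, while 2y - 11 = 9 — valid.
  y = 2.5: sqrt(36) = 6, while 2y - 11 = -6 — extraneous.

y = 10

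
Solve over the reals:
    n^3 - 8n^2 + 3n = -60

n = -2.2749 or n = 5 or n = 5.2749

Rearrange: n^3 - 8n^2 + 3n + 60 = 0.
Possible rational roots are divisors of 60. Testing n = 5 gives 0, so (n - 5) is a factor.
Divide: n^3 - 8n^2 + 3n + 60 = (n - 5)(n^2 - 3n - 12).
Apply the quadratic formula to n^2 - 3n - 12 = 0: n = (3 +/- sqrt(57))/2, i.e. n ~= 5.2749 or n ~= -2.2749.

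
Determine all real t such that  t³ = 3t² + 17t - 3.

Rearrange: t³ - 3t² - 17t + 3 = 0.
Possible rational roots are divisors of 3. Testing t = -3 gives 0, so (t + 3) is a factor.
Divide: t³ - 3t² - 17t + 3 = (t + 3)(t² - 6t + 1).
Apply the quadratic formula to t² - 6t + 1 = 0: t = (6 ± √32)/2, i.e. t ≈ 5.8284 or t ≈ 0.1716.

t = -3 or t = 0.1716 or t = 5.8284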